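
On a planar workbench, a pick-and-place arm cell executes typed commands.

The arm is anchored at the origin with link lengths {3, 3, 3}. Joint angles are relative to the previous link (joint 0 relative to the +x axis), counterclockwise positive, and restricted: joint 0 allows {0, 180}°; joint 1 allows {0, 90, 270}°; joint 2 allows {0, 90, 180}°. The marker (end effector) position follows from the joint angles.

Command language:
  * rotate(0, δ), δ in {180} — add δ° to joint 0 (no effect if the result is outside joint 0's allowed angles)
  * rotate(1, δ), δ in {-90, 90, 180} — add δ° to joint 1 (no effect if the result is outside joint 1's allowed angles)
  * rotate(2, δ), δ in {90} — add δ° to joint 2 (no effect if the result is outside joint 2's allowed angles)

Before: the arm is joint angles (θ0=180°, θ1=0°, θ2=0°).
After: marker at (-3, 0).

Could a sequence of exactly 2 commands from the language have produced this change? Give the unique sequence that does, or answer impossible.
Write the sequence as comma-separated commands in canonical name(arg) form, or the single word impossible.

rotate(2, 90), rotate(2, 90)

begin: joint angles (θ0=180°, θ1=0°, θ2=0°)
[1] after rotate(2, 90): joint angles (θ0=180°, θ1=0°, θ2=90°)
[2] after rotate(2, 90): joint angles (θ0=180°, θ1=0°, θ2=180°)
no other 2-command option fits: unique.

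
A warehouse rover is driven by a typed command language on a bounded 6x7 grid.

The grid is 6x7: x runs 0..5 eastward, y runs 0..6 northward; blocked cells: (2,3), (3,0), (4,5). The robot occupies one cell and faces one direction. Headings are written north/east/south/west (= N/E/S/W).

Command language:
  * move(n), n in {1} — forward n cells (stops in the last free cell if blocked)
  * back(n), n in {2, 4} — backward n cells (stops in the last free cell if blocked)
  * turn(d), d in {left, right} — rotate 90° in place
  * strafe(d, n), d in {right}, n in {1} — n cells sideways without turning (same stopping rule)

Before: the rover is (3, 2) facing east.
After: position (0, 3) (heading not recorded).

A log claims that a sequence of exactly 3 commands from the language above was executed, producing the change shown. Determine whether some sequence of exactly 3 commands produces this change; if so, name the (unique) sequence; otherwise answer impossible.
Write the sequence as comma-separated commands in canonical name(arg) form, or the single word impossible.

key: running move(1) before back(4) would end elsewhere — order is forced
initial: (3, 2) facing east
step 1 (back(4)): (0, 2) facing east
step 2 (turn(left)): (0, 2) facing north
step 3 (move(1)): (0, 3) facing north
all 216 alternatives checked — unique.

back(4), turn(left), move(1)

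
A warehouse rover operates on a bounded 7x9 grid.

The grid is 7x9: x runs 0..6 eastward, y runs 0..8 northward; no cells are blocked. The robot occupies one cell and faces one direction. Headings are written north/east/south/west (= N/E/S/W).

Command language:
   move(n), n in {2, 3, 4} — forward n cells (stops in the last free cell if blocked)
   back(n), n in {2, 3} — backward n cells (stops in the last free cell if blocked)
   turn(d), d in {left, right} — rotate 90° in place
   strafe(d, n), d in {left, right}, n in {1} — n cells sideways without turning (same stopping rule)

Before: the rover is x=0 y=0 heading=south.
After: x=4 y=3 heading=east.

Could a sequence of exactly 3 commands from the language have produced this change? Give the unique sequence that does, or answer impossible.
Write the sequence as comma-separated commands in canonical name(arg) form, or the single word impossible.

key: position moved to (4,3) AND the heading swung to E — translation plus rotation needed
t0: x=0 y=0 heading=south
step 1 (back(3)): x=0 y=3 heading=south
step 2 (turn(left)): x=0 y=3 heading=east
step 3 (move(4)): x=4 y=3 heading=east
no other 3-command option fits: unique.

back(3), turn(left), move(4)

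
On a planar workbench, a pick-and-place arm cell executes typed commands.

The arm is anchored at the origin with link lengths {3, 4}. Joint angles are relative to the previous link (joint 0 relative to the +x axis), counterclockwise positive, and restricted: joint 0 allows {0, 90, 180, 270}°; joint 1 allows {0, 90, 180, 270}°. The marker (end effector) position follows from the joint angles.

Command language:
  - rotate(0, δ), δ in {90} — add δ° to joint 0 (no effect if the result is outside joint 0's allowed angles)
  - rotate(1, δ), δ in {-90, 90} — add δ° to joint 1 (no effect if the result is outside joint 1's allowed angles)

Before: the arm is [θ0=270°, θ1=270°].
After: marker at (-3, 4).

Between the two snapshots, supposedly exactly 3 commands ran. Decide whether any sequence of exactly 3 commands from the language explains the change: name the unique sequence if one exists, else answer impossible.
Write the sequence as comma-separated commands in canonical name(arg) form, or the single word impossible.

rotate(0, 90), rotate(0, 90), rotate(0, 90)

t0: [θ0=270°, θ1=270°]
step 1 (rotate(0, 90)): [θ0=0°, θ1=270°]
step 2 (rotate(0, 90)): [θ0=90°, θ1=270°]
step 3 (rotate(0, 90)): [θ0=180°, θ1=270°]
uniquely the one of 27 3-step routes that fits.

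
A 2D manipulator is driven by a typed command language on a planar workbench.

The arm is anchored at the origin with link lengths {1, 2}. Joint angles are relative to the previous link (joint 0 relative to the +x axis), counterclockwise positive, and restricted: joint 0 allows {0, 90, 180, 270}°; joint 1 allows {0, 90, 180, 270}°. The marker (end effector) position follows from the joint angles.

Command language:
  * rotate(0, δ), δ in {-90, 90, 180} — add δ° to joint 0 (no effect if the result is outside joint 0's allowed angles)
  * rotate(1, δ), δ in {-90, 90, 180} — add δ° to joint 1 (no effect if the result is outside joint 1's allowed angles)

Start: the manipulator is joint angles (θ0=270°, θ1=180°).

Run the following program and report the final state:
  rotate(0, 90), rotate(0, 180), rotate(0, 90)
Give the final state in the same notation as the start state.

joint angles (θ0=270°, θ1=180°)

begin: joint angles (θ0=270°, θ1=180°)
[1] after rotate(0, 90): joint angles (θ0=0°, θ1=180°)
[2] after rotate(0, 180): joint angles (θ0=180°, θ1=180°)
[3] after rotate(0, 90): joint angles (θ0=270°, θ1=180°)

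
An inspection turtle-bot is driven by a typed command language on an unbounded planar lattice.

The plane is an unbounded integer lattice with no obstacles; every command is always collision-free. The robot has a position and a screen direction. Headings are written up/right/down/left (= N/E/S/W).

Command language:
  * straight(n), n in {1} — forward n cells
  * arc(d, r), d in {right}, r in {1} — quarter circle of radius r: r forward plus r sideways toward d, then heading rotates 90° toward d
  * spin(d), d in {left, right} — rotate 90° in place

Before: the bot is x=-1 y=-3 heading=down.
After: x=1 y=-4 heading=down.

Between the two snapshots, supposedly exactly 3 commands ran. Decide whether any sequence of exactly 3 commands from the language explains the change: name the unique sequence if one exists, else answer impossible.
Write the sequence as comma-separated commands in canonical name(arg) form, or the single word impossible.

spin(left), straight(1), arc(right, 1)

key: still facing S at the end — net rotation zero over 3 steps
from: x=-1 y=-3 heading=down
[1] after spin(left): x=-1 y=-3 heading=right
[2] after straight(1): x=0 y=-3 heading=right
[3] after arc(right, 1): x=1 y=-4 heading=down
all 64 alternatives checked — unique.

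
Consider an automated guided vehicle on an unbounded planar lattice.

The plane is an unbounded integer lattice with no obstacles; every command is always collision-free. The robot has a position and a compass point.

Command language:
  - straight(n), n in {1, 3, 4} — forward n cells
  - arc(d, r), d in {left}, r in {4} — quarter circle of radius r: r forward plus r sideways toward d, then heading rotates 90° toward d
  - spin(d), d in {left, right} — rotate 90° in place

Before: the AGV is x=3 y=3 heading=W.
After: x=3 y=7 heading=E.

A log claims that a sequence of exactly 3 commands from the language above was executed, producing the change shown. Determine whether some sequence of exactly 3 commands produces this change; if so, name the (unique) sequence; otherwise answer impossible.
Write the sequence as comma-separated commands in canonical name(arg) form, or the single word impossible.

spin(right), straight(4), spin(right)

key: cell and facing (now E) both changed — the 3 commands mix motion and turning
start: x=3 y=3 heading=W
t=1 spin(right) ⇒ x=3 y=3 heading=N
t=2 straight(4) ⇒ x=3 y=7 heading=N
t=3 spin(right) ⇒ x=3 y=7 heading=E
no rival 3-sequence matches.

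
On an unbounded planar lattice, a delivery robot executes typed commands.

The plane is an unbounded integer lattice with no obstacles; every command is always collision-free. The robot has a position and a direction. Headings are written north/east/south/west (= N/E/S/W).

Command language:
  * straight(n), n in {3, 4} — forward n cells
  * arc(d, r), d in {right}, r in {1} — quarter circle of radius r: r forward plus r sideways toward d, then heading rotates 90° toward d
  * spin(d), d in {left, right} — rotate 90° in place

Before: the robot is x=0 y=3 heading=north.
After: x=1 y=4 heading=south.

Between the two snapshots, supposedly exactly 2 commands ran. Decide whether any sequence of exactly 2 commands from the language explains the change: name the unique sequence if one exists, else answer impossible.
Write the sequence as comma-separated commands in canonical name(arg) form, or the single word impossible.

arc(right, 1), spin(right)

key: position moved to (1,4) AND the heading swung to S — translation plus rotation needed
t0: x=0 y=3 heading=north
[1] after arc(right, 1): x=1 y=4 heading=east
[2] after spin(right): x=1 y=4 heading=south
all 25 alternatives checked — unique.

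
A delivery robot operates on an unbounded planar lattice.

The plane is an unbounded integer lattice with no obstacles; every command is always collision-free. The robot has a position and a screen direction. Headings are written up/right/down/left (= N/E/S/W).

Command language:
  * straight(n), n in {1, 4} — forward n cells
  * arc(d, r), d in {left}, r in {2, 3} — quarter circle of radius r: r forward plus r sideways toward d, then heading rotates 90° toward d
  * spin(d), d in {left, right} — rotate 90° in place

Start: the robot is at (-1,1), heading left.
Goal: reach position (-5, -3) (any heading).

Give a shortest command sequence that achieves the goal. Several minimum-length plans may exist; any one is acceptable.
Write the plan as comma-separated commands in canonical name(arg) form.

from: at (-1,1), heading left
t=1 arc(left, 2) ⇒ at (-3,-1), heading down
t=2 spin(right) ⇒ at (-3,-1), heading left
t=3 arc(left, 2) ⇒ at (-5,-3), heading down
nothing shorter than 3 reaches the goal.

arc(left, 2), spin(right), arc(left, 2)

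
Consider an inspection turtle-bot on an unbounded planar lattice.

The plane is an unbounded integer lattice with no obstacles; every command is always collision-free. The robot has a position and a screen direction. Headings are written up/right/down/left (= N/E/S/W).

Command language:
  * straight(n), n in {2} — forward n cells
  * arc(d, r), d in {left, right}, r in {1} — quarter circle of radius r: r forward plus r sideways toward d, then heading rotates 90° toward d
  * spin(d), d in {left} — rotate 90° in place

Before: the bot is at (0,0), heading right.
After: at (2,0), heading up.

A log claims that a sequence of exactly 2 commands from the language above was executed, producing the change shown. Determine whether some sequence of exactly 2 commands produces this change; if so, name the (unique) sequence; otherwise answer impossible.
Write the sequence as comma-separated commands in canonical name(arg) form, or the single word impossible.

key: position moved to (2,0) AND the heading swung to N — translation plus rotation needed
begin: at (0,0), heading right
[1] after straight(2): at (2,0), heading right
[2] after spin(left): at (2,0), heading up
no other 2-command option fits: unique.

straight(2), spin(left)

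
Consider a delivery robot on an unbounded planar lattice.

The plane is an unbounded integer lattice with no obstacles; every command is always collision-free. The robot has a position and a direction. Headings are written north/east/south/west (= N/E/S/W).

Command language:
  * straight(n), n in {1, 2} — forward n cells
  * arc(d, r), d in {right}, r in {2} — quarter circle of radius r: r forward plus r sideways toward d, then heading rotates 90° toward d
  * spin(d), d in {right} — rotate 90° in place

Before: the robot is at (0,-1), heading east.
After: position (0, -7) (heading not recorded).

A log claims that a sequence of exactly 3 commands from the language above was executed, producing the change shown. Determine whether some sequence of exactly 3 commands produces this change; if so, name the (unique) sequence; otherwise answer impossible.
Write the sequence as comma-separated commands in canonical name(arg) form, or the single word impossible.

t0: at (0,-1), heading east
step 1 (arc(right, 2)): at (2,-3), heading south
step 2 (straight(2)): at (2,-5), heading south
step 3 (arc(right, 2)): at (0,-7), heading west
uniquely the one of 64 3-step routes that fits.

arc(right, 2), straight(2), arc(right, 2)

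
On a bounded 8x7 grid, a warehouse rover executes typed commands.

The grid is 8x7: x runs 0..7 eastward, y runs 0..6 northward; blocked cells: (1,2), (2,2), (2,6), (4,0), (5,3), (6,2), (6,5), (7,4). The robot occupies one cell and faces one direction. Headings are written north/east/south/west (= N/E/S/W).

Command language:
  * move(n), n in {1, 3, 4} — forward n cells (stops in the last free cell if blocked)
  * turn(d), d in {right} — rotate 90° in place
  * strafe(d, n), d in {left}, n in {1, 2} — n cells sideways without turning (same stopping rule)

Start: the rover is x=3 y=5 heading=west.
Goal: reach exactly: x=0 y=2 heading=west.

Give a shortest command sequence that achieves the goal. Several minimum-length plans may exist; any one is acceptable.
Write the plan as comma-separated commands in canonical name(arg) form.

begin: x=3 y=5 heading=west
step 1 (move(4)): x=0 y=5 heading=west
step 2 (strafe(left, 2)): x=0 y=3 heading=west
step 3 (strafe(left, 1)): x=0 y=2 heading=west
shorter routes all fall short; 3 is best.

move(4), strafe(left, 2), strafe(left, 1)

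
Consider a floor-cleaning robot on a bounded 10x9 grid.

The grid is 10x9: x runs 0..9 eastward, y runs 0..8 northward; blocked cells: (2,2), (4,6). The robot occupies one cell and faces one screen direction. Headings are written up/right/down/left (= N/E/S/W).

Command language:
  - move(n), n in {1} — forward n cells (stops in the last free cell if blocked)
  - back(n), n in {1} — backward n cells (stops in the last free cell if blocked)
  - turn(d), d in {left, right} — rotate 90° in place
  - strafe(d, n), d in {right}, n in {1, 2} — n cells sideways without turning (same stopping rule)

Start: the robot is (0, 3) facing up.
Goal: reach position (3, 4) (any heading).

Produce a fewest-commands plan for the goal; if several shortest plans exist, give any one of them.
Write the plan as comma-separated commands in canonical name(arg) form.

from: (0, 3) facing up
step 1 (move(1)): (0, 4) facing up
step 2 (strafe(right, 1)): (1, 4) facing up
step 3 (strafe(right, 2)): (3, 4) facing up
shorter routes all fall short; 3 is best.

move(1), strafe(right, 1), strafe(right, 2)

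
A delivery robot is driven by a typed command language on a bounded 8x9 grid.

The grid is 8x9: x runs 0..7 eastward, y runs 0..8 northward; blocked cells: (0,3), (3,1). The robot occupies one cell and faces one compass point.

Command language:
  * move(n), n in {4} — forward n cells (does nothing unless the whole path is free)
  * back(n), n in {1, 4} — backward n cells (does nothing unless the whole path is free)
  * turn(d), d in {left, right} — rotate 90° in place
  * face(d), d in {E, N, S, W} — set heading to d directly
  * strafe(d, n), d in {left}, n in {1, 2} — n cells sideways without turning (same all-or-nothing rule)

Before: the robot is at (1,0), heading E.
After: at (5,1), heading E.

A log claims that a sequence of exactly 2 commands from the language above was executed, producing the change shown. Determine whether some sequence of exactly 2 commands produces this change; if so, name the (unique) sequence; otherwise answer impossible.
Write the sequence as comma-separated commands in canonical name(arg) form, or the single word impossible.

key: running strafe(left, 1) before move(4) would end elsewhere — order is forced
begin: at (1,0), heading E
[1] after move(4): at (5,0), heading E
[2] after strafe(left, 1): at (5,1), heading E
all 121 alternatives checked — unique.

move(4), strafe(left, 1)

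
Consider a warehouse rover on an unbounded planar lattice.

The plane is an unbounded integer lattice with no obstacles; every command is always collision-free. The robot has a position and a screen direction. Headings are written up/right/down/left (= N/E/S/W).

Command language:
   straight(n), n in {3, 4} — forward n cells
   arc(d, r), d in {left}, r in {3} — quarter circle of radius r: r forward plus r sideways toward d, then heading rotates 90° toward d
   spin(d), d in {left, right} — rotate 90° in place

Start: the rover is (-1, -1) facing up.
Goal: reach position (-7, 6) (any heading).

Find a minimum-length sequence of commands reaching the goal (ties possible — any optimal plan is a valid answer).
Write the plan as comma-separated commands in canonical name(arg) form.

straight(4), arc(left, 3), straight(3)

start: (-1, -1) facing up
t=1 straight(4) ⇒ (-1, 3) facing up
t=2 arc(left, 3) ⇒ (-4, 6) facing left
t=3 straight(3) ⇒ (-7, 6) facing left
no 2-step plan works, so 3 is optimal.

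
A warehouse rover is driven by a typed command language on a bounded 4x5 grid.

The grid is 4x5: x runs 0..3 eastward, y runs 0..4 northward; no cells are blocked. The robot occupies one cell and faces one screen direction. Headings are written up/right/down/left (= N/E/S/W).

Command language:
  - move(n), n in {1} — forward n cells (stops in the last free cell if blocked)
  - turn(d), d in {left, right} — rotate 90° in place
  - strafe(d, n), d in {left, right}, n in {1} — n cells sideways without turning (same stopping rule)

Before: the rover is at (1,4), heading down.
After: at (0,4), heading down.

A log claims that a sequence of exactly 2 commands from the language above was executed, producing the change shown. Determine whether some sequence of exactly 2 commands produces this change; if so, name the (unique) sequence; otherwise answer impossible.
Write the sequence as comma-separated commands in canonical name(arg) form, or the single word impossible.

key: the second strafe(right, 1) runs into the grid edge before its full distance
from: at (1,4), heading down
step 1 (strafe(right, 1)): at (0,4), heading down
step 2 (strafe(right, 1)): at (0,4), heading down
no other 2-command option fits: unique.

strafe(right, 1), strafe(right, 1)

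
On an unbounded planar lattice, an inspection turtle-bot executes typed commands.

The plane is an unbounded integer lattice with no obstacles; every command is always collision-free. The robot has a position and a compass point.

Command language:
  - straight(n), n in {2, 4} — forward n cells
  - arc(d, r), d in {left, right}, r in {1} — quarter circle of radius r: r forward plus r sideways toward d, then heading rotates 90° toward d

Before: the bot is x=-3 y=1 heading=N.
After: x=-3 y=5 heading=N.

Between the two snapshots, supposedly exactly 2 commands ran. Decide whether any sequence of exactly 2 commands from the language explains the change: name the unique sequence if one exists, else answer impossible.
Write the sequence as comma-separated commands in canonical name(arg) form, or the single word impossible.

key: still facing N at the end — nothing in the sequence rotates
from: x=-3 y=1 heading=N
1. straight(2) → x=-3 y=3 heading=N
2. straight(2) → x=-3 y=5 heading=N
no rival 2-sequence matches.

straight(2), straight(2)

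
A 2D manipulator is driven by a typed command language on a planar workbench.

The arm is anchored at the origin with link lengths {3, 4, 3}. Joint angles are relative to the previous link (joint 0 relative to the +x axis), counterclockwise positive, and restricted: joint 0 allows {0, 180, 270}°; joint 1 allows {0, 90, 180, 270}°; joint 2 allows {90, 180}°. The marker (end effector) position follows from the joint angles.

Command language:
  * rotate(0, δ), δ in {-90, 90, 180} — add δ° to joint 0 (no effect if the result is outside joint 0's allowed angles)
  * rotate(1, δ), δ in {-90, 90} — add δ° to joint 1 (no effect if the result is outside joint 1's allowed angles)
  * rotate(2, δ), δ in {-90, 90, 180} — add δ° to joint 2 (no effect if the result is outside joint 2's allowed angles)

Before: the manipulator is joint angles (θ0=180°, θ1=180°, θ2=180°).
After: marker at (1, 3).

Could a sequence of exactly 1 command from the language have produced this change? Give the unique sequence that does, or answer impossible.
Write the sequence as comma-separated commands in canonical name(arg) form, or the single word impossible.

rotate(2, -90)

start: joint angles (θ0=180°, θ1=180°, θ2=180°)
1. rotate(2, -90) → joint angles (θ0=180°, θ1=180°, θ2=90°)
no rival 1-sequence matches.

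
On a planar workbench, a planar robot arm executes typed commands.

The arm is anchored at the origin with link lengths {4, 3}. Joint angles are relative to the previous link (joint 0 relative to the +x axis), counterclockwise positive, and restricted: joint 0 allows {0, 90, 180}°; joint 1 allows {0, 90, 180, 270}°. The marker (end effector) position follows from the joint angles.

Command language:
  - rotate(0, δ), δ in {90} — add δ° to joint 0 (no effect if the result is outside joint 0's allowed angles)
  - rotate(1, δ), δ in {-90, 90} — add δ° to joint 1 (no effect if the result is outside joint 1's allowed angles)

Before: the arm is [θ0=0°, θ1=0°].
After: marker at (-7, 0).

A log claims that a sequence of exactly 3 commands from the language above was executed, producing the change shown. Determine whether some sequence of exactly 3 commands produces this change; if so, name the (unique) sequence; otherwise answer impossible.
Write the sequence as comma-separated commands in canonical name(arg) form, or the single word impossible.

rotate(0, 90), rotate(0, 90), rotate(0, 90)

start: [θ0=0°, θ1=0°]
[1] after rotate(0, 90): [θ0=90°, θ1=0°]
[2] after rotate(0, 90): [θ0=180°, θ1=0°]
[3] after rotate(0, 90): [θ0=180°, θ1=0°]
uniquely the one of 27 3-step routes that fits.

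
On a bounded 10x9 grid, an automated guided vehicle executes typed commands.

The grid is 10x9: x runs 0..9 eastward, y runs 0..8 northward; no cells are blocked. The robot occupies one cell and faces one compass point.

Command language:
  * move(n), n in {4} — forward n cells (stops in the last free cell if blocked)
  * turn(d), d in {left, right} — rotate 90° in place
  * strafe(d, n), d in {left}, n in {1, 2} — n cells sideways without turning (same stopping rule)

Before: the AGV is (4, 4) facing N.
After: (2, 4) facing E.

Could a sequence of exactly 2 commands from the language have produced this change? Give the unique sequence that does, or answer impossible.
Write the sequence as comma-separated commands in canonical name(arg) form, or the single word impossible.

key: cell and facing (now E) both changed — the 2 commands mix motion and turning
from: (4, 4) facing N
1. strafe(left, 2) → (2, 4) facing N
2. turn(right) → (2, 4) facing E
uniquely the one of 25 2-step routes that fits.

strafe(left, 2), turn(right)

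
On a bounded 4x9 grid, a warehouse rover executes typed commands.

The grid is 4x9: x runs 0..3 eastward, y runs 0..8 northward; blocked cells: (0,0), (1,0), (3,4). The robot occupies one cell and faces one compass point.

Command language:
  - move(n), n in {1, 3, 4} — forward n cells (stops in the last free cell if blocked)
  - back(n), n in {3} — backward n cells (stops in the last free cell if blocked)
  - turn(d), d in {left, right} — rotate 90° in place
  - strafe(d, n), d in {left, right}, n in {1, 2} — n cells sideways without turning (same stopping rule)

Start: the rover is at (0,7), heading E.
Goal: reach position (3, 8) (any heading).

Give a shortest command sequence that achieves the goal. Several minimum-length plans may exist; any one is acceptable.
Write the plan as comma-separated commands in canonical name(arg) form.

t0: at (0,7), heading E
step 1 (move(4)): at (3,7), heading E
step 2 (strafe(left, 1)): at (3,8), heading E
minimal: 2 command(s), checked below 2.

move(4), strafe(left, 1)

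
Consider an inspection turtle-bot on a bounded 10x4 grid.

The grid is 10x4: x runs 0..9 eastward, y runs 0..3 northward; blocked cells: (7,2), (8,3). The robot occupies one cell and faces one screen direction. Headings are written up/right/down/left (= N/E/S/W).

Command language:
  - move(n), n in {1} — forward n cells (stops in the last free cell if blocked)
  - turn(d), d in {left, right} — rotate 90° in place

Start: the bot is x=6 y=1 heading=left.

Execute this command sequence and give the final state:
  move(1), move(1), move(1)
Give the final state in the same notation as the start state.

x=3 y=1 heading=left

initial: x=6 y=1 heading=left
step 1 (move(1)): x=5 y=1 heading=left
step 2 (move(1)): x=4 y=1 heading=left
step 3 (move(1)): x=3 y=1 heading=left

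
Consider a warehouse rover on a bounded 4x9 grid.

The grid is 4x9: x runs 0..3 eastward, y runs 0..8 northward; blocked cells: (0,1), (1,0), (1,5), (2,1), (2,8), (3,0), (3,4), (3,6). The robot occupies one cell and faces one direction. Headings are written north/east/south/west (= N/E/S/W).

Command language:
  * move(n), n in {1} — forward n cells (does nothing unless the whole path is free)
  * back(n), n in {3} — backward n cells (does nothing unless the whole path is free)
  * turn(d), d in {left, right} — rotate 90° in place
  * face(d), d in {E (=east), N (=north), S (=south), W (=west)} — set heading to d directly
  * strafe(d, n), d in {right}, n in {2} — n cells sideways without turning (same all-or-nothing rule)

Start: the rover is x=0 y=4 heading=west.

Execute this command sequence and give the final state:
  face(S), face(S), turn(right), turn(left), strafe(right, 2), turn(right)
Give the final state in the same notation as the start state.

x=0 y=4 heading=west

t0: x=0 y=4 heading=west
t=1 face(S) ⇒ x=0 y=4 heading=south
t=2 face(S) ⇒ x=0 y=4 heading=south
t=3 turn(right) ⇒ x=0 y=4 heading=west
t=4 turn(left) ⇒ x=0 y=4 heading=south
t=5 strafe(right, 2) ⇒ x=0 y=4 heading=south
t=6 turn(right) ⇒ x=0 y=4 heading=west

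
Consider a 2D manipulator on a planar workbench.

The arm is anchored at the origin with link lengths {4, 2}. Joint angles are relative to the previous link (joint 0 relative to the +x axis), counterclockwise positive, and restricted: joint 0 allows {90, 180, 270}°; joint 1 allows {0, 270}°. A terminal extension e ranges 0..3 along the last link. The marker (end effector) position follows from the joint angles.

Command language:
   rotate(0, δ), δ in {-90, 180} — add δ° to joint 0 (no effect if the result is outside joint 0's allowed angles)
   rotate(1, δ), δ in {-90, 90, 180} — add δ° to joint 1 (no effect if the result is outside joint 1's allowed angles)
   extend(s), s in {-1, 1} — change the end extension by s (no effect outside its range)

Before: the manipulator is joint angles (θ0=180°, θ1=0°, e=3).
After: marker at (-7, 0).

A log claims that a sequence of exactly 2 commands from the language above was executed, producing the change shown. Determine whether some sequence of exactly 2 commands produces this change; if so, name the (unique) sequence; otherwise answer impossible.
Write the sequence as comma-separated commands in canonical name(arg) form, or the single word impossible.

extend(-1), extend(-1)

start: joint angles (θ0=180°, θ1=0°, e=3)
t=1 extend(-1) ⇒ joint angles (θ0=180°, θ1=0°, e=2)
t=2 extend(-1) ⇒ joint angles (θ0=180°, θ1=0°, e=1)
all 49 alternatives checked — unique.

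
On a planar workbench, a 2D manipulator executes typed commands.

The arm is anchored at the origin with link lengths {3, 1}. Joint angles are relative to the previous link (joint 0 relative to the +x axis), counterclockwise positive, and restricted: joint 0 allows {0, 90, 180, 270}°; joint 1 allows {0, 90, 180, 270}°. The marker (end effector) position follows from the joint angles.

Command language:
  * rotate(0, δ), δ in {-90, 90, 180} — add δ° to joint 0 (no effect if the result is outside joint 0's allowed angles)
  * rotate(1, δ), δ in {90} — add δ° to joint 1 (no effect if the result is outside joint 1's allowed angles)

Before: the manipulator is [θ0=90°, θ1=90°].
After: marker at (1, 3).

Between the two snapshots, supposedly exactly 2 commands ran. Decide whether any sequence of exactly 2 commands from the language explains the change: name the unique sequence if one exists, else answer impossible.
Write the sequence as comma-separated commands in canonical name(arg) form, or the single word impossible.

rotate(1, 90), rotate(1, 90)

from: [θ0=90°, θ1=90°]
1. rotate(1, 90) → [θ0=90°, θ1=180°]
2. rotate(1, 90) → [θ0=90°, θ1=270°]
all 16 alternatives checked — unique.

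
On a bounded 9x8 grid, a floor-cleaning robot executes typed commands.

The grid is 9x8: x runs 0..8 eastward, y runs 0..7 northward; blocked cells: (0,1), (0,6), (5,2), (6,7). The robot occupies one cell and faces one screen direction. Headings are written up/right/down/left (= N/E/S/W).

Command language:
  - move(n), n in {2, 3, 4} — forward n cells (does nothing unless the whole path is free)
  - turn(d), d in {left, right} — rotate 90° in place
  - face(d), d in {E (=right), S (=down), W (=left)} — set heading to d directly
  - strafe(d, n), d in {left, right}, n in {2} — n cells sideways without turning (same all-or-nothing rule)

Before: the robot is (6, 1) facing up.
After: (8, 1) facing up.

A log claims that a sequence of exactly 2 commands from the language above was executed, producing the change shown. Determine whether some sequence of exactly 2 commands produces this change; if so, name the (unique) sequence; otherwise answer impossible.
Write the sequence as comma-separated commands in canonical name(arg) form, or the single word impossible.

strafe(right, 2), strafe(right, 2)

key: the second strafe(right, 2) would leave the grid, so it does nothing
start: (6, 1) facing up
1. strafe(right, 2) → (8, 1) facing up
2. strafe(right, 2) → (8, 1) facing up
no rival 2-sequence matches.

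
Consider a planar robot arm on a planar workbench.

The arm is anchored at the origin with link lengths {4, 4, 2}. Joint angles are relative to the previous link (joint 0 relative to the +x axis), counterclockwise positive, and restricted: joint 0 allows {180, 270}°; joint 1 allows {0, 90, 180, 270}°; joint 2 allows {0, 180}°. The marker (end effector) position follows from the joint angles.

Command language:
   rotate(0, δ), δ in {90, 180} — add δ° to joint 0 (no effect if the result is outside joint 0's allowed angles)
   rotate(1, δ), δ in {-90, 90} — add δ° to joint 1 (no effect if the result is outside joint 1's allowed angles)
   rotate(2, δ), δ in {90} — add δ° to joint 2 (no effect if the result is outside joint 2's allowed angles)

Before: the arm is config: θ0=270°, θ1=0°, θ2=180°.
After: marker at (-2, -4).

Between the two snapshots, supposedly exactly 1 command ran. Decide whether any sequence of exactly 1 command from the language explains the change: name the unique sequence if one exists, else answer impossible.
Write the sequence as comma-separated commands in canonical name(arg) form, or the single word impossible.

rotate(1, -90)

initial: config: θ0=270°, θ1=0°, θ2=180°
1. rotate(1, -90) → config: θ0=270°, θ1=270°, θ2=180°
no rival 1-sequence matches.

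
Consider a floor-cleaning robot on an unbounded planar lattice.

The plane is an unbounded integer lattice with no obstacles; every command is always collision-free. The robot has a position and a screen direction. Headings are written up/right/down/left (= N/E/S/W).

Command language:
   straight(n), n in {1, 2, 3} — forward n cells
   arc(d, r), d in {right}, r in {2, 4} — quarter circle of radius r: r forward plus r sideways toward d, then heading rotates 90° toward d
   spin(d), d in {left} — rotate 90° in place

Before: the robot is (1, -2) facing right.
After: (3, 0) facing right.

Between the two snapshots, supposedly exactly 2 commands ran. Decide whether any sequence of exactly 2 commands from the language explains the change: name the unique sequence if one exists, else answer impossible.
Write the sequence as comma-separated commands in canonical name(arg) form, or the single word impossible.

key: still facing E at the end — net rotation zero over 2 steps
t0: (1, -2) facing right
[1] after spin(left): (1, -2) facing up
[2] after arc(right, 2): (3, 0) facing right
all 36 alternatives checked — unique.

spin(left), arc(right, 2)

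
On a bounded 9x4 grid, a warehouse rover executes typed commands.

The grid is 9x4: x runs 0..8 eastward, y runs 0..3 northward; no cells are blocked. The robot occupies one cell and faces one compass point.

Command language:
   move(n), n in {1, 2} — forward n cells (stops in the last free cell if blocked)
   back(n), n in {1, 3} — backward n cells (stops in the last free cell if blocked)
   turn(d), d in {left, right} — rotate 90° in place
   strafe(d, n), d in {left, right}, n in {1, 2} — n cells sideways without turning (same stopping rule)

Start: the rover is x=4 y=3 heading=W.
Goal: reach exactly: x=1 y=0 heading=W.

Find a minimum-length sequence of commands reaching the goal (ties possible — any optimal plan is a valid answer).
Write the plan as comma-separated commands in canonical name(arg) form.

t0: x=4 y=3 heading=W
t=1 strafe(left, 1) ⇒ x=4 y=2 heading=W
t=2 move(2) ⇒ x=2 y=2 heading=W
t=3 move(1) ⇒ x=1 y=2 heading=W
t=4 strafe(left, 2) ⇒ x=1 y=0 heading=W
no 3-step plan works, so 4 is optimal.

strafe(left, 1), move(2), move(1), strafe(left, 2)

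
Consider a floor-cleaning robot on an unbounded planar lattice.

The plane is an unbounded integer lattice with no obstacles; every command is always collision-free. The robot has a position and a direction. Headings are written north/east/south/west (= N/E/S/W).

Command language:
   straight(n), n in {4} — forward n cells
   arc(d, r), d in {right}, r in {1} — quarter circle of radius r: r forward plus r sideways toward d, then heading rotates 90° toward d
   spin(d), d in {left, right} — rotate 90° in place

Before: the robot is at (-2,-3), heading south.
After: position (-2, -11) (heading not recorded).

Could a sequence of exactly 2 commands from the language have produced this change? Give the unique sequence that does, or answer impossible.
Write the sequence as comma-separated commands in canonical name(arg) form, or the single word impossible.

straight(4), straight(4)

begin: at (-2,-3), heading south
1. straight(4) → at (-2,-7), heading south
2. straight(4) → at (-2,-11), heading south
all 16 alternatives checked — unique.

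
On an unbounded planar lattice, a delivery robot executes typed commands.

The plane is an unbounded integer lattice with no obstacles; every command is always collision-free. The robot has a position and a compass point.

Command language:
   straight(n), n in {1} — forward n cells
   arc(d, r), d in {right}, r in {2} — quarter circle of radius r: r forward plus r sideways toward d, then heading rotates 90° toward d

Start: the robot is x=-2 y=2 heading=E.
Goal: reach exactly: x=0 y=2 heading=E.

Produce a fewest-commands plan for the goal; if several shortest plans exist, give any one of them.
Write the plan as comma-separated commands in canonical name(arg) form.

from: x=-2 y=2 heading=E
1. straight(1) → x=-1 y=2 heading=E
2. straight(1) → x=0 y=2 heading=E
shorter routes all fall short; 2 is best.

straight(1), straight(1)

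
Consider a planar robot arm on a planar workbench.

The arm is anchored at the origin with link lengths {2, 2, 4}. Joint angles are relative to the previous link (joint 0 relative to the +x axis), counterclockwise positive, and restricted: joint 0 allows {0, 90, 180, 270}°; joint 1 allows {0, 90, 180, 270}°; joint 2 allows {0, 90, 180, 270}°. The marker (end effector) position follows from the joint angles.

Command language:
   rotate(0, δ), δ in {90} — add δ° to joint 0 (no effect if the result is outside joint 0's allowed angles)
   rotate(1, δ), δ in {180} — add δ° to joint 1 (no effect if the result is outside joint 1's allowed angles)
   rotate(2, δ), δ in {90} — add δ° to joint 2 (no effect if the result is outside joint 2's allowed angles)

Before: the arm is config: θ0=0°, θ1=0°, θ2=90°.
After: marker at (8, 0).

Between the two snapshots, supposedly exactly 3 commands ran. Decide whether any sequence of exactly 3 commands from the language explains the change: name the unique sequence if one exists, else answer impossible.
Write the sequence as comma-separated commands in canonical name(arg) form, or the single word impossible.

rotate(2, 90), rotate(2, 90), rotate(2, 90)

t0: config: θ0=0°, θ1=0°, θ2=90°
step 1 (rotate(2, 90)): config: θ0=0°, θ1=0°, θ2=180°
step 2 (rotate(2, 90)): config: θ0=0°, θ1=0°, θ2=270°
step 3 (rotate(2, 90)): config: θ0=0°, θ1=0°, θ2=0°
no other 3-command option fits: unique.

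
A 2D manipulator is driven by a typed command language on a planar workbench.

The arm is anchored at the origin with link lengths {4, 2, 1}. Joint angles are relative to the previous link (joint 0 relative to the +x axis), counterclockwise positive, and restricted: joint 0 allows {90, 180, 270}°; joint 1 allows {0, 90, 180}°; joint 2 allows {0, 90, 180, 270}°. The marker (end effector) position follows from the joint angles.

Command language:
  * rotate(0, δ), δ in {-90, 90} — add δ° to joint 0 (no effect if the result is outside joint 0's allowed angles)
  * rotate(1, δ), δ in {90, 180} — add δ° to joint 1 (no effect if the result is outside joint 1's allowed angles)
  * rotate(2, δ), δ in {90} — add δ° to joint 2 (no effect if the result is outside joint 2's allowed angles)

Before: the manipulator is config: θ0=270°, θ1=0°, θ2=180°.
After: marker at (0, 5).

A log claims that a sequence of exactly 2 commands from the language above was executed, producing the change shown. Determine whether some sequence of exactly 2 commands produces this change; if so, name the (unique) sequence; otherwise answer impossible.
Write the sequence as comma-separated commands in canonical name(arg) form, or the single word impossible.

begin: config: θ0=270°, θ1=0°, θ2=180°
[1] after rotate(0, -90): config: θ0=180°, θ1=0°, θ2=180°
[2] after rotate(0, -90): config: θ0=90°, θ1=0°, θ2=180°
all 25 alternatives checked — unique.

rotate(0, -90), rotate(0, -90)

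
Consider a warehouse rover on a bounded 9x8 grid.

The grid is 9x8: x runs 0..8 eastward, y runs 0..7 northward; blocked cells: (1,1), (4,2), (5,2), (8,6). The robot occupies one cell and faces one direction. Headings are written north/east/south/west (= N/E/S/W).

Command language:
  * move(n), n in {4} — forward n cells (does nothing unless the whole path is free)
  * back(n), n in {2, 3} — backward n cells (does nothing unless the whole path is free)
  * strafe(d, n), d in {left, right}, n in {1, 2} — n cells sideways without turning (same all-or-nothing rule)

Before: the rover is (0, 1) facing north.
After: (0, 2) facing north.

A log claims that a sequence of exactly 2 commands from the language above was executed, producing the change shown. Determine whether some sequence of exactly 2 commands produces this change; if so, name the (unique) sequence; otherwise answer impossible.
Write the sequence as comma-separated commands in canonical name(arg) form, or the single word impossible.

key: heading stays N — no command in the sequence turns
initial: (0, 1) facing north
t=1 move(4) ⇒ (0, 5) facing north
t=2 back(3) ⇒ (0, 2) facing north
no rival 2-sequence matches.

move(4), back(3)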